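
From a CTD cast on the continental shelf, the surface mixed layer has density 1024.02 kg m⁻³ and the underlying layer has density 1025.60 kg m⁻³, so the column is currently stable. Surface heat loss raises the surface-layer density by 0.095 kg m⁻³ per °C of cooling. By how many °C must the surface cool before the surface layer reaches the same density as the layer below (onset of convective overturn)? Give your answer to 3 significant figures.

16.6 °C

Density deficit of the surface layer: 1025.60 − 1024.02 = 1.58 kg m⁻³.
Required change = 1.58 / 0.095 = 16.6 °C.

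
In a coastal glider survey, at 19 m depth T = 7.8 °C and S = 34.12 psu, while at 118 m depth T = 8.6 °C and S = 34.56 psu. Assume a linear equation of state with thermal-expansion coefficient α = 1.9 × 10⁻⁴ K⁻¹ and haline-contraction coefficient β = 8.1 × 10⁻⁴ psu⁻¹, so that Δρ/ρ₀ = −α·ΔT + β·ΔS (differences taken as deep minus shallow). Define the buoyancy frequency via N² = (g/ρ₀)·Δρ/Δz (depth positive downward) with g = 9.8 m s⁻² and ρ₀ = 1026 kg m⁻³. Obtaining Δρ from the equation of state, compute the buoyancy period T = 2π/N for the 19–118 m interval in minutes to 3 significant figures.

23.3 min

ΔT = +0.8 K, ΔS = +0.44 psu (deep − shallow).
Δρ/ρ₀ = −αΔT + βΔS = -1.52 × 10⁻⁴ + 3.564 × 10⁻⁴ = 2.044 × 10⁻⁴, so Δρ ≈ 0.2097 kg m⁻³.
N² = (g/ρ₀)·Δρ/Δz = g·(Δρ/ρ₀)/Δz = 9.8 × 2.044 × 10⁻⁴ / 99 = 2.0234 × 10⁻⁵ s⁻².
N = √(2.0234 × 10⁻⁵) = 4.4982 × 10⁻³ rad s⁻¹ → T = 2π/N = 1.3968 × 10³ s = 23.280 min ≈ 23.3 min.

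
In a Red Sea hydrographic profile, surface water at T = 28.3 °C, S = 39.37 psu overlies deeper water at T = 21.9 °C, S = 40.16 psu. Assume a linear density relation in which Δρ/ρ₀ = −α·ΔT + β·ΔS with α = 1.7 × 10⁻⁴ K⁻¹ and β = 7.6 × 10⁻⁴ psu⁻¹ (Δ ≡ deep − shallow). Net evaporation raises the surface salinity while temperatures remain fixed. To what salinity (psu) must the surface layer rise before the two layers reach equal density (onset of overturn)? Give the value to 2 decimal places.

Neutral buoyancy requires −α(T_deep − T_surf) + β(S_deep − S_surf′) = 0.
S_surf′ = S_deep − (α/β)·ΔT = 40.16 − (1.7 × 10⁻⁴/7.6 × 10⁻⁴)·(-6.4) = 41.5916 psu.
Increase required: 41.5916 − 39.37 = 2.2216 psu.

41.59 psu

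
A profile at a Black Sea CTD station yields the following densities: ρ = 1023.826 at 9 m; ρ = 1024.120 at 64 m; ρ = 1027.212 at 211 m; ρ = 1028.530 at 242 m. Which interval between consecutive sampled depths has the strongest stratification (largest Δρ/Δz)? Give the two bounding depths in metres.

211–242 m

Compute the density gradient over each adjacent pair:
  9–64 m: Δρ/Δz = 0.294/55 = 5.3 × 10⁻³ kg m⁻⁴
  64–211 m: Δρ/Δz = 3.092/147 = 0.021 kg m⁻⁴
  211–242 m: Δρ/Δz = 1.318/31 = 0.043 kg m⁻⁴
The largest gradient is in the 211–242 m interval — the pycnocline.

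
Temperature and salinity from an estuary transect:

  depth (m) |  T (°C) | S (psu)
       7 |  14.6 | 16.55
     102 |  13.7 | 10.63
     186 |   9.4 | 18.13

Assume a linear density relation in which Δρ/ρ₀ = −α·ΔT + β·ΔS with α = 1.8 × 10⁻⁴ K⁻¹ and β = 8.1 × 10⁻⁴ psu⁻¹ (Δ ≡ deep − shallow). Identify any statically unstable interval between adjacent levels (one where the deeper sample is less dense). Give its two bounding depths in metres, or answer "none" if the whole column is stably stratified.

7–102 m

Evaluate Δρ/ρ₀ = −αΔT + βΔS across each adjacent pair:
  7–102 m: −αΔT+βΔS = −(1.8 × 10⁻⁴)(-0.9)+(8.1 × 10⁻⁴)(-5.92) = -4.6 × 10⁻³ → UNSTABLE
  102–186 m: −αΔT+βΔS = −(1.8 × 10⁻⁴)(-4.3)+(8.1 × 10⁻⁴)(+7.50) = 6.8 × 10⁻³ → stable
The 7–102 m interval has Δρ < 0: lighter water underlies denser water.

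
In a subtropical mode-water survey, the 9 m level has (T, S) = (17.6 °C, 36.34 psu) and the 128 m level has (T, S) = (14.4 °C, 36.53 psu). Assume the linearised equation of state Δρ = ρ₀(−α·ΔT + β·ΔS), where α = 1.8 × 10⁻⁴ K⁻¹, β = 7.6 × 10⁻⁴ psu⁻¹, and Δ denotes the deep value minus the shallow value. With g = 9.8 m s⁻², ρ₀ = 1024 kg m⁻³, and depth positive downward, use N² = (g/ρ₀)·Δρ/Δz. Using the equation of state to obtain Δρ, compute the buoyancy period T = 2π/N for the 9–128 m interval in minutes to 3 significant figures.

ΔT = -3.2 K, ΔS = +0.19 psu (deep − shallow).
Δρ/ρ₀ = −αΔT + βΔS = 5.76 × 10⁻⁴ + 1.444 × 10⁻⁴ = 7.204 × 10⁻⁴, so Δρ ≈ 0.7377 kg m⁻³.
N² = (g/ρ₀)·Δρ/Δz = g·(Δρ/ρ₀)/Δz = 9.8 × 7.204 × 10⁻⁴ / 119 = 5.9327 × 10⁻⁵ s⁻².
N = √(5.9327 × 10⁻⁵) = 7.7024 × 10⁻³ rad s⁻¹ → T = 2π/N = 815.74 s = 13.596 min ≈ 13.6 min.

13.6 min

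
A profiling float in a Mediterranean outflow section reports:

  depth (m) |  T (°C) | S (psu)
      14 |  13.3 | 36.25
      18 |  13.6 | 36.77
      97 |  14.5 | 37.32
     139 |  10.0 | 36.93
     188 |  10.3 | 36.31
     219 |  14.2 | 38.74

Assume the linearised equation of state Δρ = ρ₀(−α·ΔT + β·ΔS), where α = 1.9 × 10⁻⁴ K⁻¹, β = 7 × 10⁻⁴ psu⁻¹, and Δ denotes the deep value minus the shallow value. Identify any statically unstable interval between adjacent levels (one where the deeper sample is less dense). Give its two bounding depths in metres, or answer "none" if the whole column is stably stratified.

139–188 m

Evaluate Δρ/ρ₀ = −αΔT + βΔS across each adjacent pair:
  14–18 m: −αΔT+βΔS = −(1.9 × 10⁻⁴)(+0.3)+(7 × 10⁻⁴)(+0.52) = 3.1 × 10⁻⁴ → stable
  18–97 m: −αΔT+βΔS = −(1.9 × 10⁻⁴)(+0.9)+(7 × 10⁻⁴)(+0.55) = 2.1 × 10⁻⁴ → stable
  97–139 m: −αΔT+βΔS = −(1.9 × 10⁻⁴)(-4.5)+(7 × 10⁻⁴)(-0.39) = 5.8 × 10⁻⁴ → stable
  139–188 m: −αΔT+βΔS = −(1.9 × 10⁻⁴)(+0.3)+(7 × 10⁻⁴)(-0.62) = -4.9 × 10⁻⁴ → UNSTABLE
  188–219 m: −αΔT+βΔS = −(1.9 × 10⁻⁴)(+3.9)+(7 × 10⁻⁴)(+2.43) = 9.6 × 10⁻⁴ → stable
The 139–188 m interval has Δρ < 0: lighter water underlies denser water.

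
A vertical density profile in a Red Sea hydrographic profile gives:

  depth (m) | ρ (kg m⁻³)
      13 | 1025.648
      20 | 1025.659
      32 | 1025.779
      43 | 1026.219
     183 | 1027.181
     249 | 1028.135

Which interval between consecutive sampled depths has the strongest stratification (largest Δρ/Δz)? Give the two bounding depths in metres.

Compute the density gradient over each adjacent pair:
  13–20 m: Δρ/Δz = 0.011/7 = 1.6 × 10⁻³ kg m⁻⁴
  20–32 m: Δρ/Δz = 0.120/12 = 0.010 kg m⁻⁴
  32–43 m: Δρ/Δz = 0.440/11 = 0.040 kg m⁻⁴
  43–183 m: Δρ/Δz = 0.962/140 = 6.9 × 10⁻³ kg m⁻⁴
  183–249 m: Δρ/Δz = 0.954/66 = 0.014 kg m⁻⁴
The largest gradient is in the 32–43 m interval — the pycnocline.

32–43 m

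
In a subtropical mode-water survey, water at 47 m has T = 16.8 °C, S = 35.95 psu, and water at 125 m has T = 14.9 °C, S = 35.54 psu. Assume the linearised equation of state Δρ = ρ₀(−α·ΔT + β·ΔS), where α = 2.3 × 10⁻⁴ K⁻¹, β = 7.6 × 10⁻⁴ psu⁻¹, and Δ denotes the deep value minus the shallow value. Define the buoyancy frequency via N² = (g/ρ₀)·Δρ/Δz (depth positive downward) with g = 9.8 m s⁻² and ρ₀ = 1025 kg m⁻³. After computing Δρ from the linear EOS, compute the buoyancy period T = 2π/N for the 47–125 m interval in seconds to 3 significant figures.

ΔT = -1.9 K, ΔS = -0.41 psu (deep − shallow).
Δρ/ρ₀ = −αΔT + βΔS = 4.37 × 10⁻⁴ − 3.116 × 10⁻⁴ = 1.254 × 10⁻⁴, so Δρ ≈ 0.1285 kg m⁻³.
N² = (g/ρ₀)·Δρ/Δz = g·(Δρ/ρ₀)/Δz = 9.8 × 1.254 × 10⁻⁴ / 78 = 1.5755 × 10⁻⁵ s⁻².
N = √(1.5755 × 10⁻⁵) = 3.9693 × 10⁻³ rad s⁻¹ → T = 2π/N = 1.5829 × 10³ s ≈ 1.58 × 10³ s.

1.58 × 10³ s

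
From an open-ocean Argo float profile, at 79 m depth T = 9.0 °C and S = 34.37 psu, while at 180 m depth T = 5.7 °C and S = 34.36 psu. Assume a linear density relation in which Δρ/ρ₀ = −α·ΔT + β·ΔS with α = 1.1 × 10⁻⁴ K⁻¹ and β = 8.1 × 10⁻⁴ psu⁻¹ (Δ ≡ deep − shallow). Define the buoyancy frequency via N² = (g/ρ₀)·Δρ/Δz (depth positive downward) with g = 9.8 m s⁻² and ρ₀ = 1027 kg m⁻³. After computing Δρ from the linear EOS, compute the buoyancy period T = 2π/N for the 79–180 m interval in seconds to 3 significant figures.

1.07 × 10³ s

ΔT = -3.3 K, ΔS = -0.01 psu (deep − shallow).
Δρ/ρ₀ = −αΔT + βΔS = 3.63 × 10⁻⁴ − 8.10 × 10⁻⁶ = 3.549 × 10⁻⁴, so Δρ ≈ 0.3645 kg m⁻³.
N² = (g/ρ₀)·Δρ/Δz = g·(Δρ/ρ₀)/Δz = 9.8 × 3.549 × 10⁻⁴ / 101 = 3.4436 × 10⁻⁵ s⁻².
N = √(3.4436 × 10⁻⁵) = 5.8682 × 10⁻³ rad s⁻¹ → T = 2π/N = 1.0707 × 10³ s ≈ 1.07 × 10³ s.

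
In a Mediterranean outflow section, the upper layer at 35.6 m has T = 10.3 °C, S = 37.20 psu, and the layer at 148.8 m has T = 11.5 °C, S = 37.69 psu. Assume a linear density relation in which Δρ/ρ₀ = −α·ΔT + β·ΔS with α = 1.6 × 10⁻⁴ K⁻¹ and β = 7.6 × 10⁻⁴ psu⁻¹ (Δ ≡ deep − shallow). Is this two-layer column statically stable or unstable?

stable

ΔT = 11.5 − 10.3 = +1.2 K and ΔS = 37.69 − 37.20 = +0.49 psu (deep − shallow).
−αΔT = -1.92 × 10⁻⁴; βΔS = 3.724 × 10⁻⁴; sum Δρ/ρ₀ = 1.804 × 10⁻⁴.
Δρ/ρ₀ > 0, so Δρ > 0: deeper water is denser → statically stable.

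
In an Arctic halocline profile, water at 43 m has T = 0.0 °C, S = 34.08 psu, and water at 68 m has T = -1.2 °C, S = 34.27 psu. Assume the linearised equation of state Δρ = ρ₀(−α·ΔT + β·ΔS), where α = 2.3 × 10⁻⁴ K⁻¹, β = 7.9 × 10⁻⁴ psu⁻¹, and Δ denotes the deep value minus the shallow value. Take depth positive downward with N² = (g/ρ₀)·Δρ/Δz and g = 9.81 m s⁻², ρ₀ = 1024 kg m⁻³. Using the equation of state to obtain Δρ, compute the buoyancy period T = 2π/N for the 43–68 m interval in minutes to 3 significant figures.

8.10 min

ΔT = -1.2 K, ΔS = +0.19 psu (deep − shallow).
Δρ/ρ₀ = −αΔT + βΔS = 2.76 × 10⁻⁴ + 1.501 × 10⁻⁴ = 4.261 × 10⁻⁴, so Δρ ≈ 0.4363 kg m⁻³.
N² = (g/ρ₀)·Δρ/Δz = g·(Δρ/ρ₀)/Δz = 9.81 × 4.261 × 10⁻⁴ / 25 = 1.6720 × 10⁻⁴ s⁻².
N = √(1.6720 × 10⁻⁴) = 0.012931 rad s⁻¹ → T = 2π/N = 485.90 s = 8.0983 min ≈ 8.10 min.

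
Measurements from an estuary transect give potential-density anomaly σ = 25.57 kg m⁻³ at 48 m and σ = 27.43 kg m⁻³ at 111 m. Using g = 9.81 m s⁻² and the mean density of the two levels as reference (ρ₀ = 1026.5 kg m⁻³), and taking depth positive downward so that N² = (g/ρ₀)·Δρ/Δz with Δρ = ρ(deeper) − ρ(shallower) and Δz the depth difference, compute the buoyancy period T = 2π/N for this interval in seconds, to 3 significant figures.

374 s

Δρ = 1027.43 − 1025.57 = 1.86 kg m⁻³ over Δz = 111 − 48 = 63 m.
N² = (9.81/1026.5) × (1.86/63) = 2.8215 × 10⁻⁴ s⁻².
N = √(2.8215 × 10⁻⁴) = 0.016797 rad s⁻¹, so T = 2π/N = 374.07 s ≈ 374 s.
A positive N² confirms static stability across the interval.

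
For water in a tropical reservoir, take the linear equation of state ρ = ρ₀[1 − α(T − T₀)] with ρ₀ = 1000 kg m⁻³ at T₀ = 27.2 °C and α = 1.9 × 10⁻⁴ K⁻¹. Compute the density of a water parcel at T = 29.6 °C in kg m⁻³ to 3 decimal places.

T − T₀ = +2.4 K.
Bracket = 1 − α·(+2.4) = 1 + (-4.56 × 10⁻⁴) = 0.9995440.
ρ = 1000 × 0.9995440 = 999.544 kg m⁻³.

999.544 kg m⁻³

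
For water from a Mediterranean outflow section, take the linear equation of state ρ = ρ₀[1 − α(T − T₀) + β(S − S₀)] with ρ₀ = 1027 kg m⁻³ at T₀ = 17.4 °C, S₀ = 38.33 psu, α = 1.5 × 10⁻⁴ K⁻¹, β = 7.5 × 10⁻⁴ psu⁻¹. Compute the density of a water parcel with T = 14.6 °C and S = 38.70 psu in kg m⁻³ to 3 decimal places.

1027.716 kg m⁻³

T − T₀ = -2.8 K, S − S₀ = +0.37 psu.
Bracket = 1 − α·(-2.8) + β·(+0.37) = 1 + (6.975 × 10⁻⁴) = 1.0006975.
ρ = 1027 × 1.0006975 = 1027.716 kg m⁻³.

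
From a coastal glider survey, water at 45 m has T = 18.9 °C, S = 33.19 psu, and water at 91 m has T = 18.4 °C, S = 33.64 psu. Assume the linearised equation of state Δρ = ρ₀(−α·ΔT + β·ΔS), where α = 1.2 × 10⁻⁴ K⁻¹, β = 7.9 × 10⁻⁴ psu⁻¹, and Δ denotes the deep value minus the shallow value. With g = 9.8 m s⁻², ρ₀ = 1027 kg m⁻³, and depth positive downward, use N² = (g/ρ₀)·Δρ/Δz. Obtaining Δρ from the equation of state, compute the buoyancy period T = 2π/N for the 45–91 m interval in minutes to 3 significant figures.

ΔT = -0.5 K, ΔS = +0.45 psu (deep − shallow).
Δρ/ρ₀ = −αΔT + βΔS = 6.00 × 10⁻⁵ + 3.555 × 10⁻⁴ = 4.155 × 10⁻⁴, so Δρ ≈ 0.4267 kg m⁻³.
N² = (g/ρ₀)·Δρ/Δz = g·(Δρ/ρ₀)/Δz = 9.8 × 4.155 × 10⁻⁴ / 46 = 8.8520 × 10⁻⁵ s⁻².
N = √(8.8520 × 10⁻⁵) = 9.4085 × 10⁻³ rad s⁻¹ → T = 2π/N = 667.82 s = 11.130 min ≈ 11.1 min.

11.1 min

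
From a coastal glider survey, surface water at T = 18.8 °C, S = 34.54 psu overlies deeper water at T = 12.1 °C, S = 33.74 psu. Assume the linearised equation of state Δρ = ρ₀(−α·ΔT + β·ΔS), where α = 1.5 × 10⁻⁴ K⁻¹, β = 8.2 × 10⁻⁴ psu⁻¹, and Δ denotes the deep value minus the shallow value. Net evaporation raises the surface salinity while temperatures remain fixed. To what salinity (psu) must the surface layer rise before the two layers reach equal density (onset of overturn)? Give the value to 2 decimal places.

34.97 psu

Neutral buoyancy requires −α(T_deep − T_surf) + β(S_deep − S_surf′) = 0.
S_surf′ = S_deep − (α/β)·ΔT = 33.74 − (1.5 × 10⁻⁴/8.2 × 10⁻⁴)·(-6.7) = 34.9656 psu.
Increase required: 34.9656 − 34.54 = 0.4256 psu.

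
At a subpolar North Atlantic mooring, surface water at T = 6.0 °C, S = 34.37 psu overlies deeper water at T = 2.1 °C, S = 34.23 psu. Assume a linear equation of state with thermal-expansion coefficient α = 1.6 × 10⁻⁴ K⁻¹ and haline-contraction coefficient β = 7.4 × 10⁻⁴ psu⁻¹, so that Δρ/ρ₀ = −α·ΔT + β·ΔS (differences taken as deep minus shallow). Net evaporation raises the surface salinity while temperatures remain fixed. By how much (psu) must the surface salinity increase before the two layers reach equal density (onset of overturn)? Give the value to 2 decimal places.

0.70 psu

Neutral buoyancy requires −α(T_deep − T_surf) + β(S_deep − S_surf′) = 0.
S_surf′ = S_deep − (α/β)·ΔT = 34.23 − (1.6 × 10⁻⁴/7.4 × 10⁻⁴)·(-3.9) = 35.0732 psu.
Increase required: 35.0732 − 34.37 = 0.7032 psu.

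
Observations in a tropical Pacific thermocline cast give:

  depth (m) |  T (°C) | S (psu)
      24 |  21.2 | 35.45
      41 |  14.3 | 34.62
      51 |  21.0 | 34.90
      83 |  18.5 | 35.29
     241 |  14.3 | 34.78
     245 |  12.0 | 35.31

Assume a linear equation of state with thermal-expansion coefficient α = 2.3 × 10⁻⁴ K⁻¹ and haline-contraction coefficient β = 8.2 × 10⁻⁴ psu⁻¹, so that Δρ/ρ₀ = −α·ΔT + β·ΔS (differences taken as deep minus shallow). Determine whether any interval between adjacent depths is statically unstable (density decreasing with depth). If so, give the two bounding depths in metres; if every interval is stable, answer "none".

Evaluate Δρ/ρ₀ = −αΔT + βΔS across each adjacent pair:
  24–41 m: −αΔT+βΔS = −(2.3 × 10⁻⁴)(-6.9)+(8.2 × 10⁻⁴)(-0.83) = 9.1 × 10⁻⁴ → stable
  41–51 m: −αΔT+βΔS = −(2.3 × 10⁻⁴)(+6.7)+(8.2 × 10⁻⁴)(+0.28) = -1.3 × 10⁻³ → UNSTABLE
  51–83 m: −αΔT+βΔS = −(2.3 × 10⁻⁴)(-2.5)+(8.2 × 10⁻⁴)(+0.39) = 8.9 × 10⁻⁴ → stable
  83–241 m: −αΔT+βΔS = −(2.3 × 10⁻⁴)(-4.2)+(8.2 × 10⁻⁴)(-0.51) = 5.5 × 10⁻⁴ → stable
  241–245 m: −αΔT+βΔS = −(2.3 × 10⁻⁴)(-2.3)+(8.2 × 10⁻⁴)(+0.53) = 9.6 × 10⁻⁴ → stable
The 41–51 m interval has Δρ < 0: lighter water underlies denser water.

41–51 m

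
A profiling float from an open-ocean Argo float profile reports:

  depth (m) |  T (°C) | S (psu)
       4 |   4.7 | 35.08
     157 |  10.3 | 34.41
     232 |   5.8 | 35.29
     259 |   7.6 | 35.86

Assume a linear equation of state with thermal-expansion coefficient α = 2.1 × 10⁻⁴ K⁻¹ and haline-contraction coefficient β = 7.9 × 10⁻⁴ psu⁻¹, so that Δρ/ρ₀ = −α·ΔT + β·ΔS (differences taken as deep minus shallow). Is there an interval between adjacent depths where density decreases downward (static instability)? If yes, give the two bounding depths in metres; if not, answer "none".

4–157 m

Evaluate Δρ/ρ₀ = −αΔT + βΔS across each adjacent pair:
  4–157 m: −αΔT+βΔS = −(2.1 × 10⁻⁴)(+5.6)+(7.9 × 10⁻⁴)(-0.67) = -1.7 × 10⁻³ → UNSTABLE
  157–232 m: −αΔT+βΔS = −(2.1 × 10⁻⁴)(-4.5)+(7.9 × 10⁻⁴)(+0.88) = 1.6 × 10⁻³ → stable
  232–259 m: −αΔT+βΔS = −(2.1 × 10⁻⁴)(+1.8)+(7.9 × 10⁻⁴)(+0.57) = 7.2 × 10⁻⁵ → stable
The 4–157 m interval has Δρ < 0: lighter water underlies denser water.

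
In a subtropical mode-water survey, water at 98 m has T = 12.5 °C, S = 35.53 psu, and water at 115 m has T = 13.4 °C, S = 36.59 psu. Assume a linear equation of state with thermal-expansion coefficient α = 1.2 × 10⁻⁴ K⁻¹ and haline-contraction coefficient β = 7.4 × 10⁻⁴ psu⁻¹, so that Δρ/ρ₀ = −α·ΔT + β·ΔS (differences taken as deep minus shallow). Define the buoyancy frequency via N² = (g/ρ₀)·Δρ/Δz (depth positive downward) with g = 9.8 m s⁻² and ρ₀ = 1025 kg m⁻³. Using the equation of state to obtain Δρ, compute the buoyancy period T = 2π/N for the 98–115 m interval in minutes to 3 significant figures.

ΔT = +0.9 K, ΔS = +1.06 psu (deep − shallow).
Δρ/ρ₀ = −αΔT + βΔS = -1.08 × 10⁻⁴ + 7.844 × 10⁻⁴ = 6.764 × 10⁻⁴, so Δρ ≈ 0.6933 kg m⁻³.
N² = (g/ρ₀)·Δρ/Δz = g·(Δρ/ρ₀)/Δz = 9.8 × 6.764 × 10⁻⁴ / 17 = 3.8992 × 10⁻⁴ s⁻².
N = √(3.8992 × 10⁻⁴) = 0.019746 rad s⁻¹ → T = 2π/N = 318.20 s = 5.3033 min ≈ 5.30 min.

5.30 min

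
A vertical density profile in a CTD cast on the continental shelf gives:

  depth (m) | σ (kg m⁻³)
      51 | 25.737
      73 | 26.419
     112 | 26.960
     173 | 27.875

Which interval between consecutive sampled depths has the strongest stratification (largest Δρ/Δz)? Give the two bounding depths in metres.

51–73 m

Compute the density gradient over each adjacent pair:
  51–73 m: Δρ/Δz = 0.682/22 = 0.031 kg m⁻⁴
  73–112 m: Δρ/Δz = 0.541/39 = 0.014 kg m⁻⁴
  112–173 m: Δρ/Δz = 0.915/61 = 0.015 kg m⁻⁴
The largest gradient is in the 51–73 m interval — the pycnocline.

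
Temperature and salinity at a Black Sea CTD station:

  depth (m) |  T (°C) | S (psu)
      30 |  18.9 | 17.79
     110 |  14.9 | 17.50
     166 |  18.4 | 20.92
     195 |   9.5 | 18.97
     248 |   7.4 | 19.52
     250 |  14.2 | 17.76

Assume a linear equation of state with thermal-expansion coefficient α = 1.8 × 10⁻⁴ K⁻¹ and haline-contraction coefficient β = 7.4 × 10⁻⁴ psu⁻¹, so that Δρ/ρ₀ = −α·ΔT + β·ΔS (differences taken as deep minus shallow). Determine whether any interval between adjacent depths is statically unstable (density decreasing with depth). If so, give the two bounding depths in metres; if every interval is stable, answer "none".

248–250 m

Evaluate Δρ/ρ₀ = −αΔT + βΔS across each adjacent pair:
  30–110 m: −αΔT+βΔS = −(1.8 × 10⁻⁴)(-4.0)+(7.4 × 10⁻⁴)(-0.29) = 5.1 × 10⁻⁴ → stable
  110–166 m: −αΔT+βΔS = −(1.8 × 10⁻⁴)(+3.5)+(7.4 × 10⁻⁴)(+3.42) = 1.9 × 10⁻³ → stable
  166–195 m: −αΔT+βΔS = −(1.8 × 10⁻⁴)(-8.9)+(7.4 × 10⁻⁴)(-1.95) = 1.6 × 10⁻⁴ → stable
  195–248 m: −αΔT+βΔS = −(1.8 × 10⁻⁴)(-2.1)+(7.4 × 10⁻⁴)(+0.55) = 7.9 × 10⁻⁴ → stable
  248–250 m: −αΔT+βΔS = −(1.8 × 10⁻⁴)(+6.8)+(7.4 × 10⁻⁴)(-1.76) = -2.5 × 10⁻³ → UNSTABLE
The 248–250 m interval has Δρ < 0: lighter water underlies denser water.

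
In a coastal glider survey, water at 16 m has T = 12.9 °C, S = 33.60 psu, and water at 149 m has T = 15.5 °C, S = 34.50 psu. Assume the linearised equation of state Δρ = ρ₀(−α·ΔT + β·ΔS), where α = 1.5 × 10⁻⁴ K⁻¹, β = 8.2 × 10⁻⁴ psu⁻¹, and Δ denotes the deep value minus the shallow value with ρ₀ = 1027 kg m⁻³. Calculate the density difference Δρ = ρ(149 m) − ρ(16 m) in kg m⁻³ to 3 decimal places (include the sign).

+0.357 kg m⁻³

ΔT = +2.6 K, ΔS = +0.90 psu (deep − shallow).
Δρ/ρ₀ = −(1.5 × 10⁻⁴)(+2.6) + (8.2 × 10⁻⁴)(+0.90) = 3.48 × 10⁻⁴.
Δρ = 1027 × (3.48 × 10⁻⁴) = +0.357 kg m⁻³.
Positive Δρ: denser below, stable.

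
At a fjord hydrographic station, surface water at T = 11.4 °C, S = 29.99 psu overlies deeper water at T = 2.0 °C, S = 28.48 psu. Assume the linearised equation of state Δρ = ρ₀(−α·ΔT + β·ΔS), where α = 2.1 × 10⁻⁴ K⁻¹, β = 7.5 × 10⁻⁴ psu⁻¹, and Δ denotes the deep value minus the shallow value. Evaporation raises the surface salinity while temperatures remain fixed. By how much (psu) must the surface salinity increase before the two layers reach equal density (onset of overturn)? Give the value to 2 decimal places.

Neutral buoyancy requires −α(T_deep − T_surf) + β(S_deep − S_surf′) = 0.
S_surf′ = S_deep − (α/β)·ΔT = 28.48 − (2.1 × 10⁻⁴/7.5 × 10⁻⁴)·(-9.4) = 31.1120 psu.
Increase required: 31.1120 − 29.99 = 1.1220 psu.

1.12 psu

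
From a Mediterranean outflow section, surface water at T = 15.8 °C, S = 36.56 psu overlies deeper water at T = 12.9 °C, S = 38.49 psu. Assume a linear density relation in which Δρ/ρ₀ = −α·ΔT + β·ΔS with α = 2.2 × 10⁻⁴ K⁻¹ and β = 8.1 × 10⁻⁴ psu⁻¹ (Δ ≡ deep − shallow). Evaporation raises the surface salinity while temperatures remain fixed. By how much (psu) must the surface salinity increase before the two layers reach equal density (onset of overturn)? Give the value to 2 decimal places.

Neutral buoyancy requires −α(T_deep − T_surf) + β(S_deep − S_surf′) = 0.
S_surf′ = S_deep − (α/β)·ΔT = 38.49 − (2.2 × 10⁻⁴/8.1 × 10⁻⁴)·(-2.9) = 39.2777 psu.
Increase required: 39.2777 − 36.56 = 2.7177 psu.

2.72 psu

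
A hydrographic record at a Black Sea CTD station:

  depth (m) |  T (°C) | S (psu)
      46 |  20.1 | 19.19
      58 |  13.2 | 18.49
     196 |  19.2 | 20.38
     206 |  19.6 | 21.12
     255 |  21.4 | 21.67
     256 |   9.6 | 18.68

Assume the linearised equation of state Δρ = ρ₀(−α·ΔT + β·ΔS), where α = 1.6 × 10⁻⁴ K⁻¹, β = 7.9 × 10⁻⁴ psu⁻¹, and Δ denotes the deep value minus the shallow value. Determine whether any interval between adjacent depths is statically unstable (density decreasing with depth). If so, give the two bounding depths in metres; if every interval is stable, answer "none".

Evaluate Δρ/ρ₀ = −αΔT + βΔS across each adjacent pair:
  46–58 m: −αΔT+βΔS = −(1.6 × 10⁻⁴)(-6.9)+(7.9 × 10⁻⁴)(-0.70) = 5.5 × 10⁻⁴ → stable
  58–196 m: −αΔT+βΔS = −(1.6 × 10⁻⁴)(+6.0)+(7.9 × 10⁻⁴)(+1.89) = 5.3 × 10⁻⁴ → stable
  196–206 m: −αΔT+βΔS = −(1.6 × 10⁻⁴)(+0.4)+(7.9 × 10⁻⁴)(+0.74) = 5.2 × 10⁻⁴ → stable
  206–255 m: −αΔT+βΔS = −(1.6 × 10⁻⁴)(+1.8)+(7.9 × 10⁻⁴)(+0.55) = 1.5 × 10⁻⁴ → stable
  255–256 m: −αΔT+βΔS = −(1.6 × 10⁻⁴)(-11.8)+(7.9 × 10⁻⁴)(-2.99) = -4.7 × 10⁻⁴ → UNSTABLE
The 255–256 m interval has Δρ < 0: lighter water underlies denser water.

255–256 m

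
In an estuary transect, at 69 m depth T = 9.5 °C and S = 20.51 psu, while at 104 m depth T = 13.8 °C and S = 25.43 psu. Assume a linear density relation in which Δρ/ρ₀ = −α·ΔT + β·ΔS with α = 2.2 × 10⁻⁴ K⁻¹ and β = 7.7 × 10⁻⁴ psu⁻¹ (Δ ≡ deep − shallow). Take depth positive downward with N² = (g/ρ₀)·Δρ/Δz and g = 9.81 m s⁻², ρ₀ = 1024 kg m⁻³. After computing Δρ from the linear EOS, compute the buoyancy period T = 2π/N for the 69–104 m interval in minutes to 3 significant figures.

3.71 min

ΔT = +4.3 K, ΔS = +4.92 psu (deep − shallow).
Δρ/ρ₀ = −αΔT + βΔS = -9.46 × 10⁻⁴ + 3.7884 × 10⁻³ = 2.8424 × 10⁻³, so Δρ ≈ 2.911 kg m⁻³.
N² = (g/ρ₀)·Δρ/Δz = g·(Δρ/ρ₀)/Δz = 9.81 × 2.8424 × 10⁻³ / 35 = 7.9668 × 10⁻⁴ s⁻².
N = √(7.9668 × 10⁻⁴) = 0.028226 rad s⁻¹ → T = 2π/N = 222.60 s = 3.7100 min ≈ 3.71 min.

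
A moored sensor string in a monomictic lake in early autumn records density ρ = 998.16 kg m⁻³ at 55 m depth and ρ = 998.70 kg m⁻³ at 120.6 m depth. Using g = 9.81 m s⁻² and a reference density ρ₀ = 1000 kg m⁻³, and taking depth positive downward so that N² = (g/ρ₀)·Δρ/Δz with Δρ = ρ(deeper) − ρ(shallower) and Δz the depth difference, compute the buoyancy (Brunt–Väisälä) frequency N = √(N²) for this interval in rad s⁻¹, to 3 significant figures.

8.99 × 10⁻³ rad s⁻¹

Δρ = 998.70 − 998.16 = 0.54 kg m⁻³ over Δz = 120.6 − 55 = 65.6 m.
N² = (9.81/1000) × (0.54/65.6) = 8.0753 × 10⁻⁵ s⁻².
N = √(8.0753 × 10⁻⁵) = 8.9863 × 10⁻³ rad s⁻¹ ≈ 8.99 × 10⁻³ rad s⁻¹.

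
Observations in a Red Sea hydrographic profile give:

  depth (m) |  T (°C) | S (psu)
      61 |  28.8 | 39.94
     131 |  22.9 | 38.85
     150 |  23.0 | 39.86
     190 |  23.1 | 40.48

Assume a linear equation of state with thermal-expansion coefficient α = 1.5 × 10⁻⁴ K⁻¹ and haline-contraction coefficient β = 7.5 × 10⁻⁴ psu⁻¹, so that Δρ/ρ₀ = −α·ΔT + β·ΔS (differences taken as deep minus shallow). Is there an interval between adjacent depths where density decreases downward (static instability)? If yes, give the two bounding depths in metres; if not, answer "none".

none

Evaluate Δρ/ρ₀ = −αΔT + βΔS across each adjacent pair:
  61–131 m: −αΔT+βΔS = −(1.5 × 10⁻⁴)(-5.9)+(7.5 × 10⁻⁴)(-1.09) = 6.7 × 10⁻⁵ → stable
  131–150 m: −αΔT+βΔS = −(1.5 × 10⁻⁴)(+0.1)+(7.5 × 10⁻⁴)(+1.01) = 7.4 × 10⁻⁴ → stable
  150–190 m: −αΔT+βΔS = −(1.5 × 10⁻⁴)(+0.1)+(7.5 × 10⁻⁴)(+0.62) = 4.5 × 10⁻⁴ → stable
Every interval has Δρ > 0: the column is stably stratified throughout.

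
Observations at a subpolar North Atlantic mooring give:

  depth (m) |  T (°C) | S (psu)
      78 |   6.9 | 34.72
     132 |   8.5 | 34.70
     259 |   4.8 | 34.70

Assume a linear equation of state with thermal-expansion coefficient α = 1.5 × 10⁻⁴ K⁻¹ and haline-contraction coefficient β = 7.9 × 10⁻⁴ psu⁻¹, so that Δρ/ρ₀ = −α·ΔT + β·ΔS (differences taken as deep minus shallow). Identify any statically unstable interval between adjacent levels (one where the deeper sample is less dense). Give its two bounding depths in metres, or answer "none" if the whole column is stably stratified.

78–132 m

Evaluate Δρ/ρ₀ = −αΔT + βΔS across each adjacent pair:
  78–132 m: −αΔT+βΔS = −(1.5 × 10⁻⁴)(+1.6)+(7.9 × 10⁻⁴)(-0.02) = -2.6 × 10⁻⁴ → UNSTABLE
  132–259 m: −αΔT+βΔS = −(1.5 × 10⁻⁴)(-3.7)+(7.9 × 10⁻⁴)(+0.00) = 5.5 × 10⁻⁴ → stable
The 78–132 m interval has Δρ < 0: lighter water underlies denser water.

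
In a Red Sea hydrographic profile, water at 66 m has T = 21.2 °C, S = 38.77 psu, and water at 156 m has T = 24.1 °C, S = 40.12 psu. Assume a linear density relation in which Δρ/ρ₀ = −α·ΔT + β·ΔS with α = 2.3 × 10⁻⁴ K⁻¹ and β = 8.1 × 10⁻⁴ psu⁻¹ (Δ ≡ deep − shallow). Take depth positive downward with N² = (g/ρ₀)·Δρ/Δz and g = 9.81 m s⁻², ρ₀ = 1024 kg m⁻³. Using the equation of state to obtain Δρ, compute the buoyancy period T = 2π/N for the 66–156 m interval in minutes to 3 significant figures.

15.4 min

ΔT = +2.9 K, ΔS = +1.35 psu (deep − shallow).
Δρ/ρ₀ = −αΔT + βΔS = -6.67 × 10⁻⁴ + 1.0935 × 10⁻³ = 4.265 × 10⁻⁴, so Δρ ≈ 0.4367 kg m⁻³.
N² = (g/ρ₀)·Δρ/Δz = g·(Δρ/ρ₀)/Δz = 9.81 × 4.265 × 10⁻⁴ / 90 = 4.6489 × 10⁻⁵ s⁻².
N = √(4.6489 × 10⁻⁵) = 6.8183 × 10⁻³ rad s⁻¹ → T = 2π/N = 921.52 s = 15.359 min ≈ 15.4 min.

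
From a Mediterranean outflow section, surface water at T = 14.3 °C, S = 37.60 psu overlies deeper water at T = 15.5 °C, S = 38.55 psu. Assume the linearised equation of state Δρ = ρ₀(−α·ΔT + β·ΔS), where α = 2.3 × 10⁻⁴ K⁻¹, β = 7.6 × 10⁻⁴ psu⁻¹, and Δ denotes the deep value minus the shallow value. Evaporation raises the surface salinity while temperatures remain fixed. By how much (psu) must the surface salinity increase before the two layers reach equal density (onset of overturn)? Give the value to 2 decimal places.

Neutral buoyancy requires −α(T_deep − T_surf) + β(S_deep − S_surf′) = 0.
S_surf′ = S_deep − (α/β)·ΔT = 38.55 − (2.3 × 10⁻⁴/7.6 × 10⁻⁴)·(+1.2) = 38.1868 psu.
Increase required: 38.1868 − 37.60 = 0.5868 psu.

0.59 psu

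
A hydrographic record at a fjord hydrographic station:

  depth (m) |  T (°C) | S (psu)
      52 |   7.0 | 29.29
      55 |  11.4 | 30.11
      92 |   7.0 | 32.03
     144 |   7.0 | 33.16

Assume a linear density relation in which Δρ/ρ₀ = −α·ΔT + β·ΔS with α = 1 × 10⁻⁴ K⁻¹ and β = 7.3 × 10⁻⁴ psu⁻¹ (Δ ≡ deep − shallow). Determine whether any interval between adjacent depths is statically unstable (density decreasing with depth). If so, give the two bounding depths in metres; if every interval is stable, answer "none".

none

Evaluate Δρ/ρ₀ = −αΔT + βΔS across each adjacent pair:
  52–55 m: −αΔT+βΔS = −(1 × 10⁻⁴)(+4.4)+(7.3 × 10⁻⁴)(+0.82) = 1.6 × 10⁻⁴ → stable
  55–92 m: −αΔT+βΔS = −(1 × 10⁻⁴)(-4.4)+(7.3 × 10⁻⁴)(+1.92) = 1.8 × 10⁻³ → stable
  92–144 m: −αΔT+βΔS = −(1 × 10⁻⁴)(+0.0)+(7.3 × 10⁻⁴)(+1.13) = 8.2 × 10⁻⁴ → stable
Every interval has Δρ > 0: the column is stably stratified throughout.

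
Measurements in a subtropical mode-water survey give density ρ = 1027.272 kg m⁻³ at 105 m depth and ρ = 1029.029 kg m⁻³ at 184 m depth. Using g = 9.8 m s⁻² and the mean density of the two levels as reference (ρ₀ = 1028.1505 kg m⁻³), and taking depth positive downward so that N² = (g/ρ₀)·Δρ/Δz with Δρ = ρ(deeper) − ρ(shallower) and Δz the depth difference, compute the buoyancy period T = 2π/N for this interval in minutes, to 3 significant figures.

7.19 min

Δρ = 1029.029 − 1027.272 = 1.757 kg m⁻³ over Δz = 184 − 105 = 79 m.
N² = (9.8/1028.1505) × (1.757/79) = 2.1199 × 10⁻⁴ s⁻².
N = √(2.1199 × 10⁻⁴) = 0.014560 rad s⁻¹, so T = 2π/N = 431.54 s = 7.1923 min ≈ 7.19 min.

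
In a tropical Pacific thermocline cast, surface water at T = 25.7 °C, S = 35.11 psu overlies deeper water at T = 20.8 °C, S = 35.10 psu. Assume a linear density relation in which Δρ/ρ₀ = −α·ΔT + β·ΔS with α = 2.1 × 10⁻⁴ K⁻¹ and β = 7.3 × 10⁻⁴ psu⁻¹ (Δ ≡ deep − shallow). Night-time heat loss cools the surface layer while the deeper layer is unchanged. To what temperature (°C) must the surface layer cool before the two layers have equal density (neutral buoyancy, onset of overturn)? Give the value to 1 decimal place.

20.8 °C

Neutral buoyancy requires Δρ = 0, i.e. −α(T_deep − T_surf′) + β(S_deep − S_surf) = 0.
T_surf′ = T_deep − (β/α)·ΔS = 20.8 − (7.3 × 10⁻⁴/2.1 × 10⁻⁴)·(-0.01) = 20.835 °C.
Cooling required: 25.7 − (20.835) = 4.865 °C.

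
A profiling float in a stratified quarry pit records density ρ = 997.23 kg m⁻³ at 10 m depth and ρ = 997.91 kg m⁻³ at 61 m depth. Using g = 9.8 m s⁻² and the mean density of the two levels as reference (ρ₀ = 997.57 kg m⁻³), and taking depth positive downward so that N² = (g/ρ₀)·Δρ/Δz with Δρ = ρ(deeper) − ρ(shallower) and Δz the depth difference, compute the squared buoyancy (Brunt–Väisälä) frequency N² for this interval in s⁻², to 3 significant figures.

1.31 × 10⁻⁴ s⁻²

Δρ = 997.91 − 997.23 = 0.68 kg m⁻³ over Δz = 61 − 10 = 51 m.
N² = (9.8/997.57) × (0.68/51) = 1.3098 × 10⁻⁴ s⁻² ≈ 1.31 × 10⁻⁴ s⁻².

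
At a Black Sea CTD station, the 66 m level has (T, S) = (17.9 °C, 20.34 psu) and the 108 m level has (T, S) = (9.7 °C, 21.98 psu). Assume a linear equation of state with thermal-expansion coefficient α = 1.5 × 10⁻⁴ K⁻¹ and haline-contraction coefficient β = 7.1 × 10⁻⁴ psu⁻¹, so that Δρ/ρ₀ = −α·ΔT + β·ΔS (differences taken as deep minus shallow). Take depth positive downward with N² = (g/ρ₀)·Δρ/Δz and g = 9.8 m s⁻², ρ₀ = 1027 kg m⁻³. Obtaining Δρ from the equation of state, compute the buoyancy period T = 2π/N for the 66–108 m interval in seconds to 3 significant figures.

ΔT = -8.2 K, ΔS = +1.64 psu (deep − shallow).
Δρ/ρ₀ = −αΔT + βΔS = 1.23 × 10⁻³ + 1.1644 × 10⁻³ = 2.3944 × 10⁻³, so Δρ ≈ 2.459 kg m⁻³.
N² = (g/ρ₀)·Δρ/Δz = g·(Δρ/ρ₀)/Δz = 9.8 × 2.3944 × 10⁻³ / 42 = 5.5869 × 10⁻⁴ s⁻².
N = √(5.5869 × 10⁻⁴) = 0.023637 rad s⁻¹ → T = 2π/N = 265.82 s ≈ 266 s.

266 s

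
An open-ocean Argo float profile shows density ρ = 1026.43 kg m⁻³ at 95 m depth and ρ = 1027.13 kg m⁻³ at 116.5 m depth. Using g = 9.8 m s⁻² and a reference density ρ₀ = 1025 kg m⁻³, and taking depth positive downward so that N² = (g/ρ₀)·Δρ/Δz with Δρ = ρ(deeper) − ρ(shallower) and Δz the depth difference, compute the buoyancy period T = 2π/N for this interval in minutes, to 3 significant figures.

Δρ = 1027.13 − 1026.43 = 0.70 kg m⁻³ over Δz = 116.5 − 95 = 21.5 m.
N² = (9.8/1025) × (0.70/21.5) = 3.1129 × 10⁻⁴ s⁻².
N = √(3.1129 × 10⁻⁴) = 0.017643 rad s⁻¹, so T = 2π/N = 356.13 s = 5.9355 min ≈ 5.94 min.

5.94 min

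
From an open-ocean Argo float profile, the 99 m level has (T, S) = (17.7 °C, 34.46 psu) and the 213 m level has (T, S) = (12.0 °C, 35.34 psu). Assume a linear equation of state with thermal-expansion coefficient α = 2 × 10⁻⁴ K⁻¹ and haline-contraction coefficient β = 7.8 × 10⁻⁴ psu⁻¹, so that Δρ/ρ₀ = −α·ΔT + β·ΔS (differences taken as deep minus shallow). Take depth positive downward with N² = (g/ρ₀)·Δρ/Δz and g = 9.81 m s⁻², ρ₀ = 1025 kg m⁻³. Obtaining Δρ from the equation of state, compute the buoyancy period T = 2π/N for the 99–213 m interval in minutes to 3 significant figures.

8.35 min

ΔT = -5.7 K, ΔS = +0.88 psu (deep − shallow).
Δρ/ρ₀ = −αΔT + βΔS = 1.14 × 10⁻³ + 6.864 × 10⁻⁴ = 1.8264 × 10⁻³, so Δρ ≈ 1.872 kg m⁻³.
N² = (g/ρ₀)·Δρ/Δz = g·(Δρ/ρ₀)/Δz = 9.81 × 1.8264 × 10⁻³ / 114 = 1.5717 × 10⁻⁴ s⁻².
N = √(1.5717 × 10⁻⁴) = 0.012537 rad s⁻¹ → T = 2π/N = 501.17 s = 8.3528 min ≈ 8.35 min.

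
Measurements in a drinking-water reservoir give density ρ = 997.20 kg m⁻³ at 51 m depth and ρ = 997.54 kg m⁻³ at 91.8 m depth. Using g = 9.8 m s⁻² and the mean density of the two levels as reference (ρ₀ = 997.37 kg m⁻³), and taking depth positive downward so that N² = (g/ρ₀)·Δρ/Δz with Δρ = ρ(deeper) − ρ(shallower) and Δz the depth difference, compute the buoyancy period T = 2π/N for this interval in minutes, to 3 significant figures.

11.6 min

Δρ = 997.54 − 997.20 = 0.34 kg m⁻³ over Δz = 91.8 − 51 = 40.8 m.
N² = (9.8/997.37) × (0.34/40.8) = 8.1882 × 10⁻⁵ s⁻².
N = √(8.1882 × 10⁻⁵) = 9.0489 × 10⁻³ rad s⁻¹, so T = 2π/N = 694.36 s = 11.573 min ≈ 11.6 min.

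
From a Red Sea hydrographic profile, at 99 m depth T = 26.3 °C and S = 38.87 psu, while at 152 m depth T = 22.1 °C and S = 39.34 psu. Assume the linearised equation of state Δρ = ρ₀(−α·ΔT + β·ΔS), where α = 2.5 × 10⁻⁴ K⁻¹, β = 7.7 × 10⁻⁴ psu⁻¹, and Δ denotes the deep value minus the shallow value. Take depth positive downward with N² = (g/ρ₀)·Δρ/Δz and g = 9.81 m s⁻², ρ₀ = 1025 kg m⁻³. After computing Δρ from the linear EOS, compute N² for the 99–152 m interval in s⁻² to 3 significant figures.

ΔT = -4.2 K, ΔS = +0.47 psu (deep − shallow).
Δρ/ρ₀ = −αΔT + βΔS = 1.05 × 10⁻³ + 3.619 × 10⁻⁴ = 1.4119 × 10⁻³, so Δρ ≈ 1.447 kg m⁻³.
N² = (g/ρ₀)·Δρ/Δz = g·(Δρ/ρ₀)/Δz = 9.81 × 1.4119 × 10⁻³ / 53 = 2.6133 × 10⁻⁴ s⁻² ≈ 2.61 × 10⁻⁴ s⁻².

2.61 × 10⁻⁴ s⁻²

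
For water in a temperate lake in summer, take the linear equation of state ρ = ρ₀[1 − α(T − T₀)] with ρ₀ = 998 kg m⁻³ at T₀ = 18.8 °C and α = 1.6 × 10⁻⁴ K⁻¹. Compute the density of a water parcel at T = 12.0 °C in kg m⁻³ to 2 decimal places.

T − T₀ = -6.8 K.
Bracket = 1 − α·(-6.8) = 1 + (1.088 × 10⁻³) = 1.0010880.
ρ = 998 × 1.0010880 = 999.09 kg m⁻³.

999.09 kg m⁻³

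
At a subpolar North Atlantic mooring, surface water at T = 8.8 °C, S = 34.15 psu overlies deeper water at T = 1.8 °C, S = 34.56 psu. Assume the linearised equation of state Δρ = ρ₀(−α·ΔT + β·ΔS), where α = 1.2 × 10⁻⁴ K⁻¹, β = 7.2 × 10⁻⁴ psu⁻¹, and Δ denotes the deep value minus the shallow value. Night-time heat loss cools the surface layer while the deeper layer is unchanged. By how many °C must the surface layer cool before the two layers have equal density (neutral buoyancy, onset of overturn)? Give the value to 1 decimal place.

Neutral buoyancy requires Δρ = 0, i.e. −α(T_deep − T_surf′) + β(S_deep − S_surf) = 0.
T_surf′ = T_deep − (β/α)·ΔS = 1.8 − (7.2 × 10⁻⁴/1.2 × 10⁻⁴)·(+0.41) = -0.660 °C.
Cooling required: 8.8 − (-0.660) = 9.460 °C.

9.5 °C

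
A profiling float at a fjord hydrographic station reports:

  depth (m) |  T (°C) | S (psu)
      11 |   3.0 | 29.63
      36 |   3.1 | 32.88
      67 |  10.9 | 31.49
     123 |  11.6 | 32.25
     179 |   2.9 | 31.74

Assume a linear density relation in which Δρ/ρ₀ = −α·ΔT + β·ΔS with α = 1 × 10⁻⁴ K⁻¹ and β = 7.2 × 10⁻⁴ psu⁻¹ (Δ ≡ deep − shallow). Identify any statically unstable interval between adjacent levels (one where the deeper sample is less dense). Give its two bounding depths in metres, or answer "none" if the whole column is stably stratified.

36–67 m

Evaluate Δρ/ρ₀ = −αΔT + βΔS across each adjacent pair:
  11–36 m: −αΔT+βΔS = −(1 × 10⁻⁴)(+0.1)+(7.2 × 10⁻⁴)(+3.25) = 2.3 × 10⁻³ → stable
  36–67 m: −αΔT+βΔS = −(1 × 10⁻⁴)(+7.8)+(7.2 × 10⁻⁴)(-1.39) = -1.8 × 10⁻³ → UNSTABLE
  67–123 m: −αΔT+βΔS = −(1 × 10⁻⁴)(+0.7)+(7.2 × 10⁻⁴)(+0.76) = 4.8 × 10⁻⁴ → stable
  123–179 m: −αΔT+βΔS = −(1 × 10⁻⁴)(-8.7)+(7.2 × 10⁻⁴)(-0.51) = 5.0 × 10⁻⁴ → stable
The 36–67 m interval has Δρ < 0: lighter water underlies denser water.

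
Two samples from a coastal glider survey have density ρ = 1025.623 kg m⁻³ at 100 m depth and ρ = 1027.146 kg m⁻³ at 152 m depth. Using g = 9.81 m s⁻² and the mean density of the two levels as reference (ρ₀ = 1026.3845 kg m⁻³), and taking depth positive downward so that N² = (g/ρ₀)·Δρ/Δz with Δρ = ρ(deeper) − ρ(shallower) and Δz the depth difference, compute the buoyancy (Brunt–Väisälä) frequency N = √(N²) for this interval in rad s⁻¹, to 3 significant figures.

Δρ = 1027.146 − 1025.623 = 1.523 kg m⁻³ over Δz = 152 − 100 = 52 m.
N² = (9.81/1026.3845) × (1.523/52) = 2.7993 × 10⁻⁴ s⁻².
N = √(2.7993 × 10⁻⁴) = 0.016731 rad s⁻¹ ≈ 0.0167 rad s⁻¹.

0.0167 rad s⁻¹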